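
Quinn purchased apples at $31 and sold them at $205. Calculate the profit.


Selling price = $205
Cost price = $31
Profit = selling price - cost price:
Profit = $205 - $31 = $174

$174


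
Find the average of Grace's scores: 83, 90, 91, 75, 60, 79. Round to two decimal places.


Add the scores:
83 + 90 + 91 + 75 + 60 + 79 = 478
Divide by the number of tests:
478 / 6 = 79.6666... ≈ 79.67

79.67


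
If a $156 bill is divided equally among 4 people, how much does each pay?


Total bill: $156
Number of people: 4
Each pays: $156 / 4 = $39

$39


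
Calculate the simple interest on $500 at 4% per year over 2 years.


Use the formula I = P x R x T / 100
P x R x T = 500 x 4 x 2 = 4000
I = 4000 / 100 = $40

$40


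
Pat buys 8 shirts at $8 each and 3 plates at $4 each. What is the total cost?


Cost of shirts:
8 x $8 = $64
Cost of plates:
3 x $4 = $12
Add both:
$64 + $12 = $76

$76


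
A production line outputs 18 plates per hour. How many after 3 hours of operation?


Production rate: 18 plates per hour
Time: 3 hours
Total: 18 x 3 = 54 plates

54 plates


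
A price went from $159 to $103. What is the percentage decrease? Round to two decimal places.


Find the absolute change:
|103 - 159| = 56
Divide by original and multiply by 100:
56 / 159 x 100 = 35.2201...% ≈ 35.22%

35.22%


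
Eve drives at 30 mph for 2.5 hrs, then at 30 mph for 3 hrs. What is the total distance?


Leg 1 distance:
30 x 2.5 = 75 miles
Leg 2 distance:
30 x 3 = 90 miles
Total distance:
75 + 90 = 165 miles

165 miles


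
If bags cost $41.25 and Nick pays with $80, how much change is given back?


Start with the amount paid:
$80
Subtract the price:
$80 - $41.25 = $38.75

$38.75


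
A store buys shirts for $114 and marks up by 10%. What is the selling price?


Calculate the markup amount:
10% of $114 = $11.40
Add to cost:
$114 + $11.40 = $125.40

$125.40


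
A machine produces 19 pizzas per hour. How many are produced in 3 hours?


Production rate: 19 pizzas per hour
Time: 3 hours
Total: 19 x 3 = 57 pizzas

57 pizzas


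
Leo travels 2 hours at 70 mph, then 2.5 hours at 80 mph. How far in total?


Leg 1 distance:
70 x 2 = 140 miles
Leg 2 distance:
80 x 2.5 = 200 miles
Total distance:
140 + 200 = 340 miles

340 miles


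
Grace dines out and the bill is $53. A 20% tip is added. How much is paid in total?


Calculate the tip:
20% of $53 = $10.60
Add tip to meal cost:
$53 + $10.60 = $63.60

$63.60


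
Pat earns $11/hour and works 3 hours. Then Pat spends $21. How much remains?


Calculate earnings:
3 x $11 = $33
Subtract spending:
$33 - $21 = $12

$12


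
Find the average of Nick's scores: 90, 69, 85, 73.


Add the scores:
90 + 69 + 85 + 73 = 317
Divide by the number of tests:
317 / 4 = 79.25

79.25


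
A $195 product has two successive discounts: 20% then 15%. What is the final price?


First discount:
20% of $195 = $39
Price after first discount:
$195 - $39 = $156
Second discount:
15% of $156 = $23.40
Final price:
$156 - $23.40 = $132.60

$132.60


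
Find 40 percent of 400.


Convert percentage to decimal:
40% = 0.4
Multiply:
400 x 0.4 = 160

160


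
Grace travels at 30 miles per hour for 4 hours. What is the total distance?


Use the formula: distance = speed x time
Speed = 30 mph, Time = 4 hours
30 x 4 = 120 miles

120 miles


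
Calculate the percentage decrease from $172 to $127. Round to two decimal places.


Find the absolute change:
|127 - 172| = 45
Divide by original and multiply by 100:
45 / 172 x 100 = 26.1627...% ≈ 26.16%

26.16%


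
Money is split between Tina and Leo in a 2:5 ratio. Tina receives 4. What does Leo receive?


Find the multiplier:
4 / 2 = 2
Apply to Leo's share:
5 x 2 = 10

10


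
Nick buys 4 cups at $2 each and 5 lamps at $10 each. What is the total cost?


Cost of cups:
4 x $2 = $8
Cost of lamps:
5 x $10 = $50
Add both:
$8 + $50 = $58

$58


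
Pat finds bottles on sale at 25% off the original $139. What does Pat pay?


Calculate the discount amount:
25% of $139 = $34.75
Subtract from original:
$139 - $34.75 = $104.25

$104.25


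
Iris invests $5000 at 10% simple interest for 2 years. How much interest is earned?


Use the formula I = P x R x T / 100
P x R x T = 5000 x 10 x 2 = 100000
I = 100000 / 100 = $1000

$1000


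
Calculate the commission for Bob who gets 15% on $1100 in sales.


Convert rate to decimal:
15% = 0.15
Multiply by sales:
$1100 x 0.15 = $165

$165


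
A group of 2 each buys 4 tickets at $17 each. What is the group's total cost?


Cost per person:
4 x $17 = $68
Group total:
2 x $68 = $136

$136


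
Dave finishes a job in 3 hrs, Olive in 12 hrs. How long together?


Dave's rate: 1/3 of the job per hour
Olive's rate: 1/12 of the job per hour
Combined rate: 1/3 + 1/12 = 5/12 per hour
Time = 1 / (5/12) = 12/5 = 2.4 hours

2.4 hours


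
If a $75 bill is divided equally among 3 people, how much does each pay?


Total bill: $75
Number of people: 3
Each pays: $75 / 3 = $25

$25


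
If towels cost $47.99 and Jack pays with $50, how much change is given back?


Start with the amount paid:
$50
Subtract the price:
$50 - $47.99 = $2.01

$2.01


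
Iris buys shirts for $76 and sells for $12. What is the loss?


Selling price = $12
Cost price = $76
Loss = cost price - selling price:
Loss = $76 - $12 = $64

$64


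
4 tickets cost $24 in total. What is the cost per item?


Total cost: $24
Number of items: 4
Unit price: $24 / 4 = $6

$6


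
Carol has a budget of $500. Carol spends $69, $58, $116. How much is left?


Add up expenses:
$69 + $58 + $116 = $243
Subtract from budget:
$500 - $243 = $257

$257


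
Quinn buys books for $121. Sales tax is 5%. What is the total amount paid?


Calculate the tax:
5% of $121 = $6.05
Add tax to price:
$121 + $6.05 = $127.05

$127.05


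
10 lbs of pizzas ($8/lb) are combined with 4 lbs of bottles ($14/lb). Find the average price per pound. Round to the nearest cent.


Cost of pizzas:
10 x $8 = $80
Cost of bottles:
4 x $14 = $56
Total cost: $80 + $56 = $136
Total weight: 14 lbs
Average: $136 / 14 = $9.7142... ≈ $9.71/lb

$9.71/lb


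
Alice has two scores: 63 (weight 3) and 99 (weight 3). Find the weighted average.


Weighted sum:
3 x 63 + 3 x 99 = 486
Total weight:
3 + 3 = 6
Weighted average:
486 / 6 = 81

81


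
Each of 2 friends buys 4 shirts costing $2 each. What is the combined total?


Cost per person:
4 x $2 = $8
Group total:
2 x $8 = $16

$16


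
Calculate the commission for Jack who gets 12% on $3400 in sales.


Convert rate to decimal:
12% = 0.12
Multiply by sales:
$3400 x 0.12 = $408

$408


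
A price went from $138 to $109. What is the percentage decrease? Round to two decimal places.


Find the absolute change:
|109 - 138| = 29
Divide by original and multiply by 100:
29 / 138 x 100 = 21.0144...% ≈ 21.01%

21.01%


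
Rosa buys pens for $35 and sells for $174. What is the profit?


Selling price = $174
Cost price = $35
Profit = selling price - cost price:
Profit = $174 - $35 = $139

$139


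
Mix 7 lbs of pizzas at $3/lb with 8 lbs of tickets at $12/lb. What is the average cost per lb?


Cost of pizzas:
7 x $3 = $21
Cost of tickets:
8 x $12 = $96
Total cost: $21 + $96 = $117
Total weight: 15 lbs
Average: $117 / 15 = $7.80/lb

$7.80/lb


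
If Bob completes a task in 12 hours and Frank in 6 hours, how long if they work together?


Bob's rate: 1/12 of the job per hour
Frank's rate: 1/6 of the job per hour
Combined rate: 1/12 + 1/6 = 1/4 per hour
Time = 1 / (1/4) = 4 hours

4 hours


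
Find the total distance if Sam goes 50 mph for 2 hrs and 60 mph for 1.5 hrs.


Leg 1 distance:
50 x 2 = 100 miles
Leg 2 distance:
60 x 1.5 = 90 miles
Total distance:
100 + 90 = 190 miles

190 miles


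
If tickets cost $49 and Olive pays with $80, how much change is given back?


Start with the amount paid:
$80
Subtract the price:
$80 - $49 = $31

$31


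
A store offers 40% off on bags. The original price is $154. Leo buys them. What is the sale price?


Calculate the discount amount:
40% of $154 = $61.60
Subtract from original:
$154 - $61.60 = $92.40

$92.40


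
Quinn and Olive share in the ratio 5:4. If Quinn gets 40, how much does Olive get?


Find the multiplier:
40 / 5 = 8
Apply to Olive's share:
4 x 8 = 32

32


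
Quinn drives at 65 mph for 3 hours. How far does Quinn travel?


Use the formula: distance = speed x time
Speed = 65 mph, Time = 3 hours
65 x 3 = 195 miles

195 miles


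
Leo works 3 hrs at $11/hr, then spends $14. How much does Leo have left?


Calculate earnings:
3 x $11 = $33
Subtract spending:
$33 - $14 = $19

$19


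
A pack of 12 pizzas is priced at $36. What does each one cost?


Total cost: $36
Number of items: 12
Unit price: $36 / 12 = $3

$3


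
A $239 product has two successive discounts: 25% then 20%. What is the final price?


First discount:
25% of $239 = $59.75
Price after first discount:
$239 - $59.75 = $179.25
Second discount:
20% of $179.25 = $35.85
Final price:
$179.25 - $35.85 = $143.40

$143.40


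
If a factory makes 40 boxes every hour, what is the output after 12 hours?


Production rate: 40 boxes per hour
Time: 12 hours
Total: 40 x 12 = 480 boxes

480 boxes


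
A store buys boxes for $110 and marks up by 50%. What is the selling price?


Calculate the markup amount:
50% of $110 = $55
Add to cost:
$110 + $55 = $165

$165


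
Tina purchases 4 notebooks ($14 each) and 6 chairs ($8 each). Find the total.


Cost of notebooks:
4 x $14 = $56
Cost of chairs:
6 x $8 = $48
Add both:
$56 + $48 = $104

$104


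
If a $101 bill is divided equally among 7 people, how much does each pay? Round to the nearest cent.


Total bill: $101
Number of people: 7
Each pays: $101 / 7 = $14.4285... ≈ $14.43

$14.43


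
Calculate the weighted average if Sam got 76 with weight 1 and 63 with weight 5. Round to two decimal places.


Weighted sum:
1 x 76 + 5 x 63 = 391
Total weight:
1 + 5 = 6
Weighted average:
391 / 6 = 65.1666... ≈ 65.17

65.17


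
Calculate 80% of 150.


Convert percentage to decimal:
80% = 0.8
Multiply:
150 x 0.8 = 120

120


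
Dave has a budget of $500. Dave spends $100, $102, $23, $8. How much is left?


Add up expenses:
$100 + $102 + $23 + $8 = $233
Subtract from budget:
$500 - $233 = $267

$267


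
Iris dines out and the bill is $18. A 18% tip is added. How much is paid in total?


Calculate the tip:
18% of $18 = $3.24
Add tip to meal cost:
$18 + $3.24 = $21.24

$21.24


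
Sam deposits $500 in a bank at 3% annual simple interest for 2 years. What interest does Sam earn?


Use the formula I = P x R x T / 100
P x R x T = 500 x 3 x 2 = 3000
I = 3000 / 100 = $30

$30


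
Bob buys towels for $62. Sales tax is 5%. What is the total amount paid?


Calculate the tax:
5% of $62 = $3.10
Add tax to price:
$62 + $3.10 = $65.10

$65.10


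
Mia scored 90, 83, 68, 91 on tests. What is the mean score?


Add the scores:
90 + 83 + 68 + 91 = 332
Divide by the number of tests:
332 / 4 = 83

83


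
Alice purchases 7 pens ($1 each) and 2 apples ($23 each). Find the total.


Cost of pens:
7 x $1 = $7
Cost of apples:
2 x $23 = $46
Add both:
$7 + $46 = $53

$53


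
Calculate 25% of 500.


Convert percentage to decimal:
25% = 0.25
Multiply:
500 x 0.25 = 125

125


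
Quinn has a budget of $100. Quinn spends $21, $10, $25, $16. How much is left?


Add up expenses:
$21 + $10 + $25 + $16 = $72
Subtract from budget:
$100 - $72 = $28

$28


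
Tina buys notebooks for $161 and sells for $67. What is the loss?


Selling price = $67
Cost price = $161
Loss = cost price - selling price:
Loss = $161 - $67 = $94

$94


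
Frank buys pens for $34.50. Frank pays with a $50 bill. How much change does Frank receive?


Start with the amount paid:
$50
Subtract the price:
$50 - $34.50 = $15.50

$15.50


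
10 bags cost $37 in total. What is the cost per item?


Total cost: $37
Number of items: 10
Unit price: $37 / 10 = $3.70

$3.70


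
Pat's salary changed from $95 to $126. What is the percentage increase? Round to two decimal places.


Find the absolute change:
|126 - 95| = 31
Divide by original and multiply by 100:
31 / 95 x 100 = 32.6315...% ≈ 32.63%

32.63%


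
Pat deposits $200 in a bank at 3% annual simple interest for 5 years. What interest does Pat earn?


Use the formula I = P x R x T / 100
P x R x T = 200 x 3 x 5 = 3000
I = 3000 / 100 = $30

$30


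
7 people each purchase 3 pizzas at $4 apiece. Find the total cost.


Cost per person:
3 x $4 = $12
Group total:
7 x $12 = $84

$84


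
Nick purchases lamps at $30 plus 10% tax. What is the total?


Calculate the tax:
10% of $30 = $3
Add tax to price:
$30 + $3 = $33

$33


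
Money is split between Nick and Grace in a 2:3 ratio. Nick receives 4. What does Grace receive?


Find the multiplier:
4 / 2 = 2
Apply to Grace's share:
3 x 2 = 6

6


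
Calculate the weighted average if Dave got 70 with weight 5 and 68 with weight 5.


Weighted sum:
5 x 70 + 5 x 68 = 690
Total weight:
5 + 5 = 10
Weighted average:
690 / 10 = 69

69


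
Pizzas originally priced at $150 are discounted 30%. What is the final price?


Calculate the discount amount:
30% of $150 = $45
Subtract from original:
$150 - $45 = $105

$105


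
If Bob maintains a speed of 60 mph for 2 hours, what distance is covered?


Use the formula: distance = speed x time
Speed = 60 mph, Time = 2 hours
60 x 2 = 120 miles

120 miles


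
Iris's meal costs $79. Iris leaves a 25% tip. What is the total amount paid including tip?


Calculate the tip:
25% of $79 = $19.75
Add tip to meal cost:
$79 + $19.75 = $98.75

$98.75


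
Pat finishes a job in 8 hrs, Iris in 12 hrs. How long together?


Pat's rate: 1/8 of the job per hour
Iris's rate: 1/12 of the job per hour
Combined rate: 1/8 + 1/12 = 5/24 per hour
Time = 1 / (5/24) = 24/5 = 4.8 hours

4.8 hours


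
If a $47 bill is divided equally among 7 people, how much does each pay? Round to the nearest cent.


Total bill: $47
Number of people: 7
Each pays: $47 / 7 = $6.7142... ≈ $6.71

$6.71


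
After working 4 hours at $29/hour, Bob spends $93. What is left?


Calculate earnings:
4 x $29 = $116
Subtract spending:
$116 - $93 = $23

$23


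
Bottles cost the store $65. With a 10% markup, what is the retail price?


Calculate the markup amount:
10% of $65 = $6.50
Add to cost:
$65 + $6.50 = $71.50

$71.50


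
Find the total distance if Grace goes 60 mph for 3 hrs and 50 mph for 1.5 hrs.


Leg 1 distance:
60 x 3 = 180 miles
Leg 2 distance:
50 x 1.5 = 75 miles
Total distance:
180 + 75 = 255 miles

255 miles


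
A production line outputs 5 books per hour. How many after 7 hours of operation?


Production rate: 5 books per hour
Time: 7 hours
Total: 5 x 7 = 35 books

35 books


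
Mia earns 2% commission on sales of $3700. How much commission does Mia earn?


Convert rate to decimal:
2% = 0.02
Multiply by sales:
$3700 x 0.02 = $74

$74


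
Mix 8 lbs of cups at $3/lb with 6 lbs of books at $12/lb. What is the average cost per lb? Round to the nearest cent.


Cost of cups:
8 x $3 = $24
Cost of books:
6 x $12 = $72
Total cost: $24 + $72 = $96
Total weight: 14 lbs
Average: $96 / 14 = $6.8571... ≈ $6.86/lb

$6.86/lb


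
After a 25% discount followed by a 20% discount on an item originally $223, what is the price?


First discount:
25% of $223 = $55.75
Price after first discount:
$223 - $55.75 = $167.25
Second discount:
20% of $167.25 = $33.45
Final price:
$167.25 - $33.45 = $133.80

$133.80


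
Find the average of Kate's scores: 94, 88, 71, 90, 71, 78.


Add the scores:
94 + 88 + 71 + 90 + 71 + 78 = 492
Divide by the number of tests:
492 / 6 = 82

82


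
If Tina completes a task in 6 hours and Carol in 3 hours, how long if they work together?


Tina's rate: 1/6 of the job per hour
Carol's rate: 1/3 of the job per hour
Combined rate: 1/6 + 1/3 = 1/2 per hour
Time = 1 / (1/2) = 2 hours

2 hours


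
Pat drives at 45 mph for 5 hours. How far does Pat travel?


Use the formula: distance = speed x time
Speed = 45 mph, Time = 5 hours
45 x 5 = 225 miles

225 miles


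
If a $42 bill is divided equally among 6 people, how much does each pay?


Total bill: $42
Number of people: 6
Each pays: $42 / 6 = $7

$7


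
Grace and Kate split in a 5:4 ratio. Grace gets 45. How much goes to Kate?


Find the multiplier:
45 / 5 = 9
Apply to Kate's share:
4 x 9 = 36

36


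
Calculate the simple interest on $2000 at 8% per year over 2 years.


Use the formula I = P x R x T / 100
P x R x T = 2000 x 8 x 2 = 32000
I = 32000 / 100 = $320

$320


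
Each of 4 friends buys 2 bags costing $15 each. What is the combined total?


Cost per person:
2 x $15 = $30
Group total:
4 x $30 = $120

$120


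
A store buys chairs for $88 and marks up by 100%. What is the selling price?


Calculate the markup amount:
100% of $88 = $88
Add to cost:
$88 + $88 = $176

$176


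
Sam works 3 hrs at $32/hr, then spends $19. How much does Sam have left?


Calculate earnings:
3 x $32 = $96
Subtract spending:
$96 - $19 = $77

$77


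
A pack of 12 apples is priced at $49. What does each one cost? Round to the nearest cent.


Total cost: $49
Number of items: 12
Unit price: $49 / 12 = $4.0833... ≈ $4.08

$4.08


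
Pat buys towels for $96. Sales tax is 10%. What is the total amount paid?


Calculate the tax:
10% of $96 = $9.60
Add tax to price:
$96 + $9.60 = $105.60

$105.60


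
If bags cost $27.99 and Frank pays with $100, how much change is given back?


Start with the amount paid:
$100
Subtract the price:
$100 - $27.99 = $72.01

$72.01


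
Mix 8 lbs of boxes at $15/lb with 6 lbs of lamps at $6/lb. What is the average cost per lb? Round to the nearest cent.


Cost of boxes:
8 x $15 = $120
Cost of lamps:
6 x $6 = $36
Total cost: $120 + $36 = $156
Total weight: 14 lbs
Average: $156 / 14 = $11.1428... ≈ $11.14/lb

$11.14/lb


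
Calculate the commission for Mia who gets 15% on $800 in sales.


Convert rate to decimal:
15% = 0.15
Multiply by sales:
$800 x 0.15 = $120

$120


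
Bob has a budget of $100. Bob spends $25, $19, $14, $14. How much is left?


Add up expenses:
$25 + $19 + $14 + $14 = $72
Subtract from budget:
$100 - $72 = $28

$28


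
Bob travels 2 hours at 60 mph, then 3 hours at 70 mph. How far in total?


Leg 1 distance:
60 x 2 = 120 miles
Leg 2 distance:
70 x 3 = 210 miles
Total distance:
120 + 210 = 330 miles

330 miles


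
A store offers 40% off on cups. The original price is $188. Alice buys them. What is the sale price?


Calculate the discount amount:
40% of $188 = $75.20
Subtract from original:
$188 - $75.20 = $112.80

$112.80


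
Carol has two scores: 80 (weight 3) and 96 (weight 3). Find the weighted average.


Weighted sum:
3 x 80 + 3 x 96 = 528
Total weight:
3 + 3 = 6
Weighted average:
528 / 6 = 88

88


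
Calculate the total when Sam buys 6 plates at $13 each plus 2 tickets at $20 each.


Cost of plates:
6 x $13 = $78
Cost of tickets:
2 x $20 = $40
Add both:
$78 + $40 = $118

$118


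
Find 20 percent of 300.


Convert percentage to decimal:
20% = 0.2
Multiply:
300 x 0.2 = 60

60


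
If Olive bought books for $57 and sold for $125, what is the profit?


Selling price = $125
Cost price = $57
Profit = selling price - cost price:
Profit = $125 - $57 = $68

$68


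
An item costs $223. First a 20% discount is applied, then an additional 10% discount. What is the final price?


First discount:
20% of $223 = $44.60
Price after first discount:
$223 - $44.60 = $178.40
Second discount:
10% of $178.40 = $17.84
Final price:
$178.40 - $17.84 = $160.56

$160.56


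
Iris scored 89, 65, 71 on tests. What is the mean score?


Add the scores:
89 + 65 + 71 = 225
Divide by the number of tests:
225 / 3 = 75

75


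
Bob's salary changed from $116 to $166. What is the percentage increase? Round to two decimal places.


Find the absolute change:
|166 - 116| = 50
Divide by original and multiply by 100:
50 / 116 x 100 = 43.1034...% ≈ 43.1%

43.1%


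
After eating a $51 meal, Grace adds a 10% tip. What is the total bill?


Calculate the tip:
10% of $51 = $5.10
Add tip to meal cost:
$51 + $5.10 = $56.10

$56.10


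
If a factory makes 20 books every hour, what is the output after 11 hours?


Production rate: 20 books per hour
Time: 11 hours
Total: 20 x 11 = 220 books

220 books


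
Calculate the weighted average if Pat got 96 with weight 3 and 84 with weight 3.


Weighted sum:
3 x 96 + 3 x 84 = 540
Total weight:
3 + 3 = 6
Weighted average:
540 / 6 = 90

90


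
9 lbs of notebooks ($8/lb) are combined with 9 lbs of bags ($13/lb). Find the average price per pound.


Cost of notebooks:
9 x $8 = $72
Cost of bags:
9 x $13 = $117
Total cost: $72 + $117 = $189
Total weight: 18 lbs
Average: $189 / 18 = $10.50/lb

$10.50/lb


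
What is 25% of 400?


Convert percentage to decimal:
25% = 0.25
Multiply:
400 x 0.25 = 100

100


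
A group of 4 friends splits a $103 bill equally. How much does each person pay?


Total bill: $103
Number of people: 4
Each pays: $103 / 4 = $25.75

$25.75


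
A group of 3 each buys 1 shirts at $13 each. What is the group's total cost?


Cost per person:
1 x $13 = $13
Group total:
3 x $13 = $39

$39


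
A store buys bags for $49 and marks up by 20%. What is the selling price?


Calculate the markup amount:
20% of $49 = $9.80
Add to cost:
$49 + $9.80 = $58.80

$58.80


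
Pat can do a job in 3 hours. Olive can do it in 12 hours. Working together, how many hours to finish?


Pat's rate: 1/3 of the job per hour
Olive's rate: 1/12 of the job per hour
Combined rate: 1/3 + 1/12 = 5/12 per hour
Time = 1 / (5/12) = 12/5 = 2.4 hours

2.4 hours


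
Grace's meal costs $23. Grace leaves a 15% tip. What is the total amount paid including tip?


Calculate the tip:
15% of $23 = $3.45
Add tip to meal cost:
$23 + $3.45 = $26.45

$26.45


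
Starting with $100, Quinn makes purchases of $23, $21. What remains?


Add up expenses:
$23 + $21 = $44
Subtract from budget:
$100 - $44 = $56

$56


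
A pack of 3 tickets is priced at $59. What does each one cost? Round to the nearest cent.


Total cost: $59
Number of items: 3
Unit price: $59 / 3 = $19.6666... ≈ $19.67

$19.67


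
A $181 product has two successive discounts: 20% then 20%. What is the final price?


First discount:
20% of $181 = $36.20
Price after first discount:
$181 - $36.20 = $144.80
Second discount:
20% of $144.80 = $28.96
Final price:
$144.80 - $28.96 = $115.84

$115.84


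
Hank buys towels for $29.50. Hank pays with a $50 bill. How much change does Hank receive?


Start with the amount paid:
$50
Subtract the price:
$50 - $29.50 = $20.50

$20.50


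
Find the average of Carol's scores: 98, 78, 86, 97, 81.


Add the scores:
98 + 78 + 86 + 97 + 81 = 440
Divide by the number of tests:
440 / 5 = 88

88


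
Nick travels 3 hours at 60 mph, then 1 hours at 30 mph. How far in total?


Leg 1 distance:
60 x 3 = 180 miles
Leg 2 distance:
30 x 1 = 30 miles
Total distance:
180 + 30 = 210 miles

210 miles


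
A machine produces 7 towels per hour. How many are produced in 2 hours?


Production rate: 7 towels per hour
Time: 2 hours
Total: 7 x 2 = 14 towels

14 towels


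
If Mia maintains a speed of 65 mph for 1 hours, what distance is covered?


Use the formula: distance = speed x time
Speed = 65 mph, Time = 1 hours
65 x 1 = 65 miles

65 miles


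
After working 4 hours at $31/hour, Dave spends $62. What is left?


Calculate earnings:
4 x $31 = $124
Subtract spending:
$124 - $62 = $62

$62


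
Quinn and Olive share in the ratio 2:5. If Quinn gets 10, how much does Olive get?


Find the multiplier:
10 / 2 = 5
Apply to Olive's share:
5 x 5 = 25

25


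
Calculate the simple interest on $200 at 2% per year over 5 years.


Use the formula I = P x R x T / 100
P x R x T = 200 x 2 x 5 = 2000
I = 2000 / 100 = $20

$20


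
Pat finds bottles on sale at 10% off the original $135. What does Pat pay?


Calculate the discount amount:
10% of $135 = $13.50
Subtract from original:
$135 - $13.50 = $121.50

$121.50


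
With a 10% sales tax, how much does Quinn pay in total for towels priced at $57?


Calculate the tax:
10% of $57 = $5.70
Add tax to price:
$57 + $5.70 = $62.70

$62.70


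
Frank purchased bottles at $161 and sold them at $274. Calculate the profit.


Selling price = $274
Cost price = $161
Profit = selling price - cost price:
Profit = $274 - $161 = $113

$113


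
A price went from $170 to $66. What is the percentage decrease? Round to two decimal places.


Find the absolute change:
|66 - 170| = 104
Divide by original and multiply by 100:
104 / 170 x 100 = 61.1764...% ≈ 61.18%

61.18%


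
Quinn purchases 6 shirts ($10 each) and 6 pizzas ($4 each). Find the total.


Cost of shirts:
6 x $10 = $60
Cost of pizzas:
6 x $4 = $24
Add both:
$60 + $24 = $84

$84


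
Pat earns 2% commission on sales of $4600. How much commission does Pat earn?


Convert rate to decimal:
2% = 0.02
Multiply by sales:
$4600 x 0.02 = $92

$92


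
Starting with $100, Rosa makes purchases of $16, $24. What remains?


Add up expenses:
$16 + $24 = $40
Subtract from budget:
$100 - $40 = $60

$60


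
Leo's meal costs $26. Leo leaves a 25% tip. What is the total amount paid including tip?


Calculate the tip:
25% of $26 = $6.50
Add tip to meal cost:
$26 + $6.50 = $32.50

$32.50


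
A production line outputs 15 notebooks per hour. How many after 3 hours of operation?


Production rate: 15 notebooks per hour
Time: 3 hours
Total: 15 x 3 = 45 notebooks

45 notebooks


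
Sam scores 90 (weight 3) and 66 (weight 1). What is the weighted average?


Weighted sum:
3 x 90 + 1 x 66 = 336
Total weight:
3 + 1 = 4
Weighted average:
336 / 4 = 84

84


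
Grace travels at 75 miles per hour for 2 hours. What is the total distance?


Use the formula: distance = speed x time
Speed = 75 mph, Time = 2 hours
75 x 2 = 150 miles

150 miles


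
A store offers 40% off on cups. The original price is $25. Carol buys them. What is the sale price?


Calculate the discount amount:
40% of $25 = $10
Subtract from original:
$25 - $10 = $15

$15


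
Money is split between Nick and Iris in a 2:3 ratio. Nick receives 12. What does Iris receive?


Find the multiplier:
12 / 2 = 6
Apply to Iris's share:
3 x 6 = 18

18


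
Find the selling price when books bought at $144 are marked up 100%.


Calculate the markup amount:
100% of $144 = $144
Add to cost:
$144 + $144 = $288

$288


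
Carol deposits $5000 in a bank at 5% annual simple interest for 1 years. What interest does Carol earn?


Use the formula I = P x R x T / 100
P x R x T = 5000 x 5 x 1 = 25000
I = 25000 / 100 = $250

$250


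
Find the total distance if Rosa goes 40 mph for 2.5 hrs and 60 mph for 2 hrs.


Leg 1 distance:
40 x 2.5 = 100 miles
Leg 2 distance:
60 x 2 = 120 miles
Total distance:
100 + 120 = 220 miles

220 miles


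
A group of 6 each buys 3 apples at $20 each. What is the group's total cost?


Cost per person:
3 x $20 = $60
Group total:
6 x $60 = $360

$360


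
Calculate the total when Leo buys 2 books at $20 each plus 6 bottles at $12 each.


Cost of books:
2 x $20 = $40
Cost of bottles:
6 x $12 = $72
Add both:
$40 + $72 = $112

$112


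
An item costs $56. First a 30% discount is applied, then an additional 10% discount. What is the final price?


First discount:
30% of $56 = $16.80
Price after first discount:
$56 - $16.80 = $39.20
Second discount:
10% of $39.20 = $3.92
Final price:
$39.20 - $3.92 = $35.28

$35.28


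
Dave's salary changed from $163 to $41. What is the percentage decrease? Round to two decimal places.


Find the absolute change:
|41 - 163| = 122
Divide by original and multiply by 100:
122 / 163 x 100 = 74.8466...% ≈ 74.85%

74.85%


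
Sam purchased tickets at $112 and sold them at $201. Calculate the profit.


Selling price = $201
Cost price = $112
Profit = selling price - cost price:
Profit = $201 - $112 = $89

$89


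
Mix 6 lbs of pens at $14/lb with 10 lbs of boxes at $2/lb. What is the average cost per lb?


Cost of pens:
6 x $14 = $84
Cost of boxes:
10 x $2 = $20
Total cost: $84 + $20 = $104
Total weight: 16 lbs
Average: $104 / 16 = $6.50/lb

$6.50/lb


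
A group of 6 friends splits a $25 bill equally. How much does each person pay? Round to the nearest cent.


Total bill: $25
Number of people: 6
Each pays: $25 / 6 = $4.1666... ≈ $4.17

$4.17


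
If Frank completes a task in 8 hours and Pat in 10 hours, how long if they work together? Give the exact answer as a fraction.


Frank's rate: 1/8 of the job per hour
Pat's rate: 1/10 of the job per hour
Combined rate: 1/8 + 1/10 = 9/40 per hour
Time = 1 / (9/40) = 40/9 hours (≈ 4.44 hours)

40/9 hours


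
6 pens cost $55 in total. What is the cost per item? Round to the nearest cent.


Total cost: $55
Number of items: 6
Unit price: $55 / 6 = $9.1666... ≈ $9.17

$9.17


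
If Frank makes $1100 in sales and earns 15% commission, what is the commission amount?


Convert rate to decimal:
15% = 0.15
Multiply by sales:
$1100 x 0.15 = $165

$165


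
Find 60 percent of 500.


Convert percentage to decimal:
60% = 0.6
Multiply:
500 x 0.6 = 300

300


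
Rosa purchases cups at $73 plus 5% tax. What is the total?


Calculate the tax:
5% of $73 = $3.65
Add tax to price:
$73 + $3.65 = $76.65

$76.65


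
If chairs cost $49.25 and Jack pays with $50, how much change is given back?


Start with the amount paid:
$50
Subtract the price:
$50 - $49.25 = $0.75

$0.75


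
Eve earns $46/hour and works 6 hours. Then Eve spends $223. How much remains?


Calculate earnings:
6 x $46 = $276
Subtract spending:
$276 - $223 = $53

$53


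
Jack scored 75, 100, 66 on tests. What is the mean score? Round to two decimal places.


Add the scores:
75 + 100 + 66 = 241
Divide by the number of tests:
241 / 3 = 80.3333... ≈ 80.33

80.33


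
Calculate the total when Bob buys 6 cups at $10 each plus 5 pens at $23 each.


Cost of cups:
6 x $10 = $60
Cost of pens:
5 x $23 = $115
Add both:
$60 + $115 = $175

$175


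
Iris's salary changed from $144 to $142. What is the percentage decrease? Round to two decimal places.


Find the absolute change:
|142 - 144| = 2
Divide by original and multiply by 100:
2 / 144 x 100 = 1.3888...% ≈ 1.39%

1.39%


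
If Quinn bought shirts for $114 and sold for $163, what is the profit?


Selling price = $163
Cost price = $114
Profit = selling price - cost price:
Profit = $163 - $114 = $49

$49


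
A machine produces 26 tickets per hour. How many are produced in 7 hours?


Production rate: 26 tickets per hour
Time: 7 hours
Total: 26 x 7 = 182 tickets

182 tickets


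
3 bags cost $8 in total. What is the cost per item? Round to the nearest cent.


Total cost: $8
Number of items: 3
Unit price: $8 / 3 = $2.6666... ≈ $2.67

$2.67


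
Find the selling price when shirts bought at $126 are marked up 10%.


Calculate the markup amount:
10% of $126 = $12.60
Add to cost:
$126 + $12.60 = $138.60

$138.60


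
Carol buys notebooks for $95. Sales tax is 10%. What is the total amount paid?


Calculate the tax:
10% of $95 = $9.50
Add tax to price:
$95 + $9.50 = $104.50

$104.50


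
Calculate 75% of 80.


Convert percentage to decimal:
75% = 0.75
Multiply:
80 x 0.75 = 60

60


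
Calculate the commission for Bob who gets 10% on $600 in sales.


Convert rate to decimal:
10% = 0.1
Multiply by sales:
$600 x 0.1 = $60

$60


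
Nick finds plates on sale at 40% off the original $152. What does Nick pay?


Calculate the discount amount:
40% of $152 = $60.80
Subtract from original:
$152 - $60.80 = $91.20

$91.20


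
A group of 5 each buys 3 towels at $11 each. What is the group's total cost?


Cost per person:
3 x $11 = $33
Group total:
5 x $33 = $165

$165


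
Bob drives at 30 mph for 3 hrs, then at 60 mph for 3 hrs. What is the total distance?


Leg 1 distance:
30 x 3 = 90 miles
Leg 2 distance:
60 x 3 = 180 miles
Total distance:
90 + 180 = 270 miles

270 miles


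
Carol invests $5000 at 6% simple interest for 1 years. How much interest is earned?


Use the formula I = P x R x T / 100
P x R x T = 5000 x 6 x 1 = 30000
I = 30000 / 100 = $300

$300


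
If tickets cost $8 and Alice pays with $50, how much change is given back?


Start with the amount paid:
$50
Subtract the price:
$50 - $8 = $42

$42


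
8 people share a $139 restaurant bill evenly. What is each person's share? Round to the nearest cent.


Total bill: $139
Number of people: 8
Each pays: $139 / 8 = $17.375 ≈ $17.38

$17.38


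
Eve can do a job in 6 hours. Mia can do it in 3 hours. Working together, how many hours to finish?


Eve's rate: 1/6 of the job per hour
Mia's rate: 1/3 of the job per hour
Combined rate: 1/6 + 1/3 = 1/2 per hour
Time = 1 / (1/2) = 2 hours

2 hours


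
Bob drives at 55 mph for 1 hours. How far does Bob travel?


Use the formula: distance = speed x time
Speed = 55 mph, Time = 1 hours
55 x 1 = 55 miles

55 miles


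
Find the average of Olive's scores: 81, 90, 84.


Add the scores:
81 + 90 + 84 = 255
Divide by the number of tests:
255 / 3 = 85

85


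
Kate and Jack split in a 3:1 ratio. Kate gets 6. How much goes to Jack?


Find the multiplier:
6 / 3 = 2
Apply to Jack's share:
1 x 2 = 2

2


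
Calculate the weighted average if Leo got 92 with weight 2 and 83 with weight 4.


Weighted sum:
2 x 92 + 4 x 83 = 516
Total weight:
2 + 4 = 6
Weighted average:
516 / 6 = 86

86


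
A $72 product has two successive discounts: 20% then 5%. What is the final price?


First discount:
20% of $72 = $14.40
Price after first discount:
$72 - $14.40 = $57.60
Second discount:
5% of $57.60 = $2.88
Final price:
$57.60 - $2.88 = $54.72

$54.72


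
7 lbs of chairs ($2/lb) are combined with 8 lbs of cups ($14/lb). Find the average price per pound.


Cost of chairs:
7 x $2 = $14
Cost of cups:
8 x $14 = $112
Total cost: $14 + $112 = $126
Total weight: 15 lbs
Average: $126 / 15 = $8.40/lb

$8.40/lb


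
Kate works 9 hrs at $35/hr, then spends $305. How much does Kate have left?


Calculate earnings:
9 x $35 = $315
Subtract spending:
$315 - $305 = $10

$10


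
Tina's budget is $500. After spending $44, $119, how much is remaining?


Add up expenses:
$44 + $119 = $163
Subtract from budget:
$500 - $163 = $337

$337


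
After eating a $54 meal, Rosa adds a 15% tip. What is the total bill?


Calculate the tip:
15% of $54 = $8.10
Add tip to meal cost:
$54 + $8.10 = $62.10

$62.10


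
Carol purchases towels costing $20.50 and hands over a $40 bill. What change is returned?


Start with the amount paid:
$40
Subtract the price:
$40 - $20.50 = $19.50

$19.50


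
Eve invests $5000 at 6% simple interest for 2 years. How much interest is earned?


Use the formula I = P x R x T / 100
P x R x T = 5000 x 6 x 2 = 60000
I = 60000 / 100 = $600

$600


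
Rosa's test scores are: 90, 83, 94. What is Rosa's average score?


Add the scores:
90 + 83 + 94 = 267
Divide by the number of tests:
267 / 3 = 89

89


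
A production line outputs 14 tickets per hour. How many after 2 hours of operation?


Production rate: 14 tickets per hour
Time: 2 hours
Total: 14 x 2 = 28 tickets

28 tickets


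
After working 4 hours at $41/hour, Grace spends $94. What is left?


Calculate earnings:
4 x $41 = $164
Subtract spending:
$164 - $94 = $70

$70


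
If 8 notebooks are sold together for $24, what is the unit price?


Total cost: $24
Number of items: 8
Unit price: $24 / 8 = $3

$3


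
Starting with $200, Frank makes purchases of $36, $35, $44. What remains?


Add up expenses:
$36 + $35 + $44 = $115
Subtract from budget:
$200 - $115 = $85

$85


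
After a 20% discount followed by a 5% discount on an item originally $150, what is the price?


First discount:
20% of $150 = $30
Price after first discount:
$150 - $30 = $120
Second discount:
5% of $120 = $6
Final price:
$120 - $6 = $114

$114


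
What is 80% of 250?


Convert percentage to decimal:
80% = 0.8
Multiply:
250 x 0.8 = 200

200


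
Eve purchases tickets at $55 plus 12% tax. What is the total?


Calculate the tax:
12% of $55 = $6.60
Add tax to price:
$55 + $6.60 = $61.60

$61.60


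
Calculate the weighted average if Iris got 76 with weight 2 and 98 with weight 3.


Weighted sum:
2 x 76 + 3 x 98 = 446
Total weight:
2 + 3 = 5
Weighted average:
446 / 5 = 89.2

89.2


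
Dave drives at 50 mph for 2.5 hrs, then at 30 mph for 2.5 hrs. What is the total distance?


Leg 1 distance:
50 x 2.5 = 125 miles
Leg 2 distance:
30 x 2.5 = 75 miles
Total distance:
125 + 75 = 200 miles

200 miles


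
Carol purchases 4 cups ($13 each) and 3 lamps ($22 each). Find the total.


Cost of cups:
4 x $13 = $52
Cost of lamps:
3 x $22 = $66
Add both:
$52 + $66 = $118

$118


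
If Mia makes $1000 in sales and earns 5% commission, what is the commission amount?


Convert rate to decimal:
5% = 0.05
Multiply by sales:
$1000 x 0.05 = $50

$50


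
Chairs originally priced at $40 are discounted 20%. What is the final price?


Calculate the discount amount:
20% of $40 = $8
Subtract from original:
$40 - $8 = $32

$32


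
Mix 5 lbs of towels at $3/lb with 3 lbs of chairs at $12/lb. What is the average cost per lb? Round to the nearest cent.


Cost of towels:
5 x $3 = $15
Cost of chairs:
3 x $12 = $36
Total cost: $15 + $36 = $51
Total weight: 8 lbs
Average: $51 / 8 = $6.375 ≈ $6.38/lb

$6.38/lb


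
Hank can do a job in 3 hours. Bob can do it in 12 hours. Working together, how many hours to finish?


Hank's rate: 1/3 of the job per hour
Bob's rate: 1/12 of the job per hour
Combined rate: 1/3 + 1/12 = 5/12 per hour
Time = 1 / (5/12) = 12/5 = 2.4 hours

2.4 hours


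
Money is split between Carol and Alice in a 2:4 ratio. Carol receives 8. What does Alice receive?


Find the multiplier:
8 / 2 = 4
Apply to Alice's share:
4 x 4 = 16

16


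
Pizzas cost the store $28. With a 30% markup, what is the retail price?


Calculate the markup amount:
30% of $28 = $8.40
Add to cost:
$28 + $8.40 = $36.40

$36.40


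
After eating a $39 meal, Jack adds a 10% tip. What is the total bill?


Calculate the tip:
10% of $39 = $3.90
Add tip to meal cost:
$39 + $3.90 = $42.90

$42.90


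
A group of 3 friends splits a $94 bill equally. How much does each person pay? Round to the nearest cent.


Total bill: $94
Number of people: 3
Each pays: $94 / 3 = $31.3333... ≈ $31.33

$31.33


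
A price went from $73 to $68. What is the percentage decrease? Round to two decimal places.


Find the absolute change:
|68 - 73| = 5
Divide by original and multiply by 100:
5 / 73 x 100 = 6.8493...% ≈ 6.85%

6.85%


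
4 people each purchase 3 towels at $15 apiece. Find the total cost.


Cost per person:
3 x $15 = $45
Group total:
4 x $45 = $180

$180


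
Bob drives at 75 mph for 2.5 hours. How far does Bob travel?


Use the formula: distance = speed x time
Speed = 75 mph, Time = 2.5 hours
75 x 2.5 = 187.5 miles

187.5 miles


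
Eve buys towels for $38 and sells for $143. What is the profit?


Selling price = $143
Cost price = $38
Profit = selling price - cost price:
Profit = $143 - $38 = $105

$105
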